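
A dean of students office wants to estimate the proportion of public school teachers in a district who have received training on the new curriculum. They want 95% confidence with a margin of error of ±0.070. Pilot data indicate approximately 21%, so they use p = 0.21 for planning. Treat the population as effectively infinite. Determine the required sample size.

For 95% confidence, z = 1.960.
With p = 0.21, p(1−p) = 0.1659.
n = z²·p(1−p)/E² = 1.960² × 0.1659 / 0.070² = 3.8416 × 0.1659 / 0.004900 ≈ 130.07.
Rounding up gives n = 131.

131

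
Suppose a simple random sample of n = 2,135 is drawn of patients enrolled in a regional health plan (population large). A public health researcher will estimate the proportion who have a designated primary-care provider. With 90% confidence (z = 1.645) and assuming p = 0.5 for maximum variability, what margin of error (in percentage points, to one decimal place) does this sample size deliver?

SE(p̂) = √[p(1−p)/n] = √[0.2500/2135] = 0.01082.
E = z × SE = 1.645 × 0.01082 = 0.01780, or 1.8 percentage points.

1.8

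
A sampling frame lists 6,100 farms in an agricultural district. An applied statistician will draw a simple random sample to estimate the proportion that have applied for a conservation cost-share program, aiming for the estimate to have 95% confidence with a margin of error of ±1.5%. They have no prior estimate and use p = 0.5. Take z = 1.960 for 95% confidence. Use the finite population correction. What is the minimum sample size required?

2512

Unadjusted: n₀ = 1.960² × 0.50 × 0.50 / 0.015² ≈ 4268.44, so n₀ = 4269.
Finite population correction with N = 6,100: n = n₀ / (1 + (n₀−1)/N) = 4269 / (1 + 4268/6100) = 4269 / 1.6997 ≈ 2511.66.
Rounding up, n = 2512.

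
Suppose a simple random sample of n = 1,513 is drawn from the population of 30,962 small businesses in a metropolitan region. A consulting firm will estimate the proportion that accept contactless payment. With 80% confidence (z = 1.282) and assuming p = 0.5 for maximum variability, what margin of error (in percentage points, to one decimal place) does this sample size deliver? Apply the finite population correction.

Finite-population factor: (N−n)/(N−1) = (30962−1513)/(30962−1) = 0.9512.
SE(p̂) = √[p(1−p)/n · (N−n)/(N−1)] = √[0.2500/1513 × 0.9512] = 0.01254.
E = z × SE = 1.282 × 0.01254 = 0.01607 ≈ 1.6 percentage points.

1.6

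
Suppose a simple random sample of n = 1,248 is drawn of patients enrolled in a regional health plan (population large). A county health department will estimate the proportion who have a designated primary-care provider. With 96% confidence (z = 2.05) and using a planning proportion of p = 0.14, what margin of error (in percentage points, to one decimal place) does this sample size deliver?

2.0

SE(p̂) = √[p(1−p)/n] = √[0.1204/1248] = 0.00982.
E = z × SE = 2.05 × 0.00982 = 0.02014, or 2.0 percentage points.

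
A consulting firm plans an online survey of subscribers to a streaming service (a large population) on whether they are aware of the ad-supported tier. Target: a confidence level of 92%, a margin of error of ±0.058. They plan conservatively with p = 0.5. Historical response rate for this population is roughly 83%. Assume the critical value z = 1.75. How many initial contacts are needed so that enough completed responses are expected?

275

Completed interviews needed: n₀ = 1.75² × 0.2500 / 0.058² ≈ 227.59 → 228.
At an 83% response rate, contacts needed = 228 / 0.83 ≈ 274.70 → 275.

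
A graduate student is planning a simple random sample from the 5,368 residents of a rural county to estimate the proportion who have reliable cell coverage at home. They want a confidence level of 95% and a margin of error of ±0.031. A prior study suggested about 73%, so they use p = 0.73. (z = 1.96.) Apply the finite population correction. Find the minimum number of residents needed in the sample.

688

Unadjusted: n₀ = 1.96² × 0.73 × 0.27 / 0.031² ≈ 787.91, so n₀ = 788.
Finite population correction with N = 5,368: n = n₀ / (1 + (n₀−1)/N) = 788 / (1 + 787/5368) = 788 / 1.1466 ≈ 687.24.
Rounding up, n = 688.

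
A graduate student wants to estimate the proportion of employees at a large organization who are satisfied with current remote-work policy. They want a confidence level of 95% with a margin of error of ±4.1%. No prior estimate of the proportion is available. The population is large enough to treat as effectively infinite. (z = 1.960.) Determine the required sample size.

With no prior estimate, use p = 0.5, giving p(1−p) = 0.25.
n = z²·p(1−p)/E² = 1.960² × 0.2500 / 0.041² = 3.8416 × 0.2500 / 0.001681 ≈ 571.33.
Rounding up gives n = 572.

572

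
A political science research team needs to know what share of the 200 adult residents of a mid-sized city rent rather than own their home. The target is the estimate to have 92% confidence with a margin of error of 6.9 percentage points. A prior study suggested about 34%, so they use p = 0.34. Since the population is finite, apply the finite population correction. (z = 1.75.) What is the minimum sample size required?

Unadjusted: n₀ = 1.75² × 0.34 × 0.66 / 0.069² ≈ 144.34, so n₀ = 145.
Finite population correction with N = 200: n = n₀ / (1 + (n₀−1)/N) = 145 / (1 + 144/200) = 145 / 1.7200 ≈ 84.30.
Rounding up, n = 85.

85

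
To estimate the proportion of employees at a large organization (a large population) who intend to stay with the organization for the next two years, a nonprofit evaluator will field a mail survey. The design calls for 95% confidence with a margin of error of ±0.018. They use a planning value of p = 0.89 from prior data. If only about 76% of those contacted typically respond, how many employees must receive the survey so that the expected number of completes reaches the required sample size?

1528

For 95% confidence, z = 1.960.
Completed interviews needed: n₀ = 1.960² × 0.0979 / 0.018² ≈ 1160.78 → 1161.
At a 76% response rate, contacts needed = 1161 / 0.76 ≈ 1527.63 → 1528.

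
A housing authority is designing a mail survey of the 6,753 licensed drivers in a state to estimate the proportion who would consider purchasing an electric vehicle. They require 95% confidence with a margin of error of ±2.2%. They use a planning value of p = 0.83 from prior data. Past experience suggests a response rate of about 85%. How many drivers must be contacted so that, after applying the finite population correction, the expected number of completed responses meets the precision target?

1131

For 95% confidence, z = 1.96.
Completed interviews needed (unadjusted): n₀ = 1.96² × 0.1411 / 0.022² ≈ 1119.94 → 1120.
FPC for N = 6,753: n = 1120 / (1 + 1119/6753) = 1120 / 1.1657 ≈ 960.79 → 961.
At an 85% response rate, contacts needed = 961 / 0.85 ≈ 1130.59 → 1131.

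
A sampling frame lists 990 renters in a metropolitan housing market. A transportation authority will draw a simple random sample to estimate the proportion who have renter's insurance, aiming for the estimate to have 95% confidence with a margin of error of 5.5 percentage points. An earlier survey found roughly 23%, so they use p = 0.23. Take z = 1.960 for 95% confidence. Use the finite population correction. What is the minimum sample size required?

184

Unadjusted: n₀ = 1.960² × 0.23 × 0.77 / 0.055² ≈ 224.91, so n₀ = 225.
Finite population correction with N = 990: n = n₀ / (1 + (n₀−1)/N) = 225 / (1 + 224/990) = 225 / 1.2263 ≈ 183.48.
Rounding up, n = 184.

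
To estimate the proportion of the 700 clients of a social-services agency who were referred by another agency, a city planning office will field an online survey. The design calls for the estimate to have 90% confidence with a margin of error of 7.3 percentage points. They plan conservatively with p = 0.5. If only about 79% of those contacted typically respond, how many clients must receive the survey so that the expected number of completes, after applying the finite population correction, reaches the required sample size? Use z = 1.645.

Completed interviews needed (unadjusted): n₀ = 1.645² × 0.2500 / 0.073² ≈ 126.95 → 127.
FPC for N = 700: n = 127 / (1 + 126/700) = 127 / 1.1800 ≈ 107.63 → 108.
At a 79% response rate, contacts needed = 108 / 0.79 ≈ 136.71 → 137.

137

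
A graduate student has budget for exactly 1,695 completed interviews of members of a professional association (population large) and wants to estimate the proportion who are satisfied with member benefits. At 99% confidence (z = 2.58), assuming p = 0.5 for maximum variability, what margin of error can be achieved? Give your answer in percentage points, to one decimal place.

3.1

SE(p̂) = √[p(1−p)/n] = √[0.2500/1695] = 0.01214.
E = z × SE = 2.58 × 0.01214 = 0.03133, or 3.1 percentage points.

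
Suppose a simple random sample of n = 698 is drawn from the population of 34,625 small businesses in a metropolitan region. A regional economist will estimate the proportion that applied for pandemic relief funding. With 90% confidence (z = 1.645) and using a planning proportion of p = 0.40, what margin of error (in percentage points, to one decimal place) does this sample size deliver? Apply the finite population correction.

3.0

Finite-population factor: (N−n)/(N−1) = (34625−698)/(34625−1) = 0.9799.
SE(p̂) = √[p(1−p)/n · (N−n)/(N−1)] = √[0.2400/698 × 0.9799] = 0.01836.
E = z × SE = 1.645 × 0.01836 = 0.03019 ≈ 3.0 percentage points.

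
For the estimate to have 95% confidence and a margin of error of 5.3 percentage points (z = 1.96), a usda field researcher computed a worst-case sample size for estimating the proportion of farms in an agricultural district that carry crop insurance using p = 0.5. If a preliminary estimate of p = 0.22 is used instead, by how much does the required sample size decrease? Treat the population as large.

107

Conservative (p = 0.5): n = 1.96² × 0.25 / 0.053² ≈ 341.90 → 342.
Using p = 0.22: p(1−p) = 0.1716, so n = 1.96² × 0.1716 / 0.053² ≈ 234.68 → 235.
Reduction: 342 − 235 = 107.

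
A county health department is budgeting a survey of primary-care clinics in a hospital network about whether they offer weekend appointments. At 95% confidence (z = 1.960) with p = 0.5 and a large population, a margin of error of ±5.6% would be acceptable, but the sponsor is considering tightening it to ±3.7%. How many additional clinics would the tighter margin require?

At ±5.6%: n = 1.960² × 0.2500 / 0.056² ≈ 306.25 → 307.
At ±3.7%: n = 1.960² × 0.2500 / 0.037² ≈ 701.53 → 702.
Additional respondents: 702 − 307 = 395.

395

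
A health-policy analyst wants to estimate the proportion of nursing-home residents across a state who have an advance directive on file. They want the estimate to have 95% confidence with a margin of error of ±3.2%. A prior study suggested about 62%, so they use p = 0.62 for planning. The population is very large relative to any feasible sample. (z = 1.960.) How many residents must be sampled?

With p = 0.62, p(1−p) = 0.2356.
n = z²·p(1−p)/E² = 1.960² × 0.2356 / 0.032² = 3.8416 × 0.2356 / 0.001024 ≈ 883.87.
Rounding up gives n = 884.

884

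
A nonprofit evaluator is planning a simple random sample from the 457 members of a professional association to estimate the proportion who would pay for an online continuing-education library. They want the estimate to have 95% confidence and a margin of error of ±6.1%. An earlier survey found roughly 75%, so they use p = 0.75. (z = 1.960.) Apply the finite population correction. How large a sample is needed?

137

Unadjusted: n₀ = 1.960² × 0.75 × 0.25 / 0.061² ≈ 193.58, so n₀ = 194.
Finite population correction with N = 457: n = n₀ / (1 + (n₀−1)/N) = 194 / (1 + 193/457) = 194 / 1.4223 ≈ 136.40.
Rounding up, n = 137.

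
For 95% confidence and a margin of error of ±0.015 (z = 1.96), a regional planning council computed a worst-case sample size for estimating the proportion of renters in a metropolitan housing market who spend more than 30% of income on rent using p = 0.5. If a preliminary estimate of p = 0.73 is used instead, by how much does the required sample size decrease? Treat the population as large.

Conservative (p = 0.5): n = 1.96² × 0.25 / 0.015² ≈ 4268.44 → 4269.
Using p = 0.73: p(1−p) = 0.1971, so n = 1.96² × 0.1971 / 0.015² ≈ 3365.24 → 3366.
Reduction: 4269 − 3366 = 903.

903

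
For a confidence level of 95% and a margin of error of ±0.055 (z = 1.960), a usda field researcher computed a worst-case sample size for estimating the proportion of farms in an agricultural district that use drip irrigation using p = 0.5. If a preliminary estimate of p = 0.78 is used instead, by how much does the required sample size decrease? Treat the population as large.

Conservative (p = 0.5): n = 1.960² × 0.25 / 0.055² ≈ 317.49 → 318.
Using p = 0.78: p(1−p) = 0.1716, so n = 1.960² × 0.1716 / 0.055² ≈ 217.92 → 218.
Reduction: 318 − 218 = 100.

100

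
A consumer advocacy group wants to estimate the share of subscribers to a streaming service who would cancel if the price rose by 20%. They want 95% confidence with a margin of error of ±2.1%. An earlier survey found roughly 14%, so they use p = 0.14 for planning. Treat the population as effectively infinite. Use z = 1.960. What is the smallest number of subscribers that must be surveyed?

With p = 0.14, p(1−p) = 0.1204.
n = z²·p(1−p)/E² = 1.960² × 0.1204 / 0.021² = 3.8416 × 0.1204 / 0.000441 ≈ 1048.82.
Rounding up gives n = 1049.

1049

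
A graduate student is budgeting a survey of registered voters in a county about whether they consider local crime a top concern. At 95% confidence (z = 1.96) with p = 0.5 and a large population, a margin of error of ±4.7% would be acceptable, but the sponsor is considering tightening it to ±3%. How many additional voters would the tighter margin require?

633

At ±4.7%: n = 1.96² × 0.2500 / 0.047² ≈ 434.77 → 435.
At ±3%: n = 1.96² × 0.2500 / 0.030² ≈ 1067.11 → 1068.
Additional respondents: 1068 − 435 = 633.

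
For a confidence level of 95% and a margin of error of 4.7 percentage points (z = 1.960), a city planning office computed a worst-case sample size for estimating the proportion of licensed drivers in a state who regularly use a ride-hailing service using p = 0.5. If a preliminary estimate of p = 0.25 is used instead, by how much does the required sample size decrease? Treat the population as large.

Conservative (p = 0.5): n = 1.960² × 0.25 / 0.047² ≈ 434.77 → 435.
Using p = 0.25: p(1−p) = 0.1875, so n = 1.960² × 0.1875 / 0.047² ≈ 326.08 → 327.
Reduction: 435 − 327 = 108.

108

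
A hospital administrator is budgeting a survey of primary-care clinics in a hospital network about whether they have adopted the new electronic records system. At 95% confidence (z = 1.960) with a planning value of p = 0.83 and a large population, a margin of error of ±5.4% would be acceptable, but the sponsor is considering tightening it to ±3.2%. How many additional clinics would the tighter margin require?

344

At ±5.4%: n = 1.960² × 0.1411 / 0.054² ≈ 185.89 → 186.
At ±3.2%: n = 1.960² × 0.1411 / 0.032² ≈ 529.35 → 530.
Additional respondents: 530 − 186 = 344.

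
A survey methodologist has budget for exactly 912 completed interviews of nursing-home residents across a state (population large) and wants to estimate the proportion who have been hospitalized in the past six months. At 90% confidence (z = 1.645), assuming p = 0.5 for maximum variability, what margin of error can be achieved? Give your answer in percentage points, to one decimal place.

2.7

SE(p̂) = √[p(1−p)/n] = √[0.2500/912] = 0.01656.
E = z × SE = 1.645 × 0.01656 = 0.02724, or 2.7 percentage points.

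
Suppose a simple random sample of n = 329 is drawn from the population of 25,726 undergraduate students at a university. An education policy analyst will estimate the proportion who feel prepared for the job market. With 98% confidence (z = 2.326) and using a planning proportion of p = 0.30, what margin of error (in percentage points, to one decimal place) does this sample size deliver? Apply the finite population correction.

Finite-population factor: (N−n)/(N−1) = (25726−329)/(25726−1) = 0.9872.
SE(p̂) = √[p(1−p)/n · (N−n)/(N−1)] = √[0.2100/329 × 0.9872] = 0.02510.
E = z × SE = 2.326 × 0.02510 = 0.05839 ≈ 5.8 percentage points.

5.8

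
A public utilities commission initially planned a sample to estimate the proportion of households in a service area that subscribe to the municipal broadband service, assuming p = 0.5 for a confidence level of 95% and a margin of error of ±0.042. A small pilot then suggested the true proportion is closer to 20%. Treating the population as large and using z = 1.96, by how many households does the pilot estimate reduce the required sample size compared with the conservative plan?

196

Conservative (p = 0.5): n = 1.96² × 0.25 / 0.042² ≈ 544.44 → 545.
Using p = 0.20: p(1−p) = 0.1600, so n = 1.96² × 0.1600 / 0.042² ≈ 348.44 → 349.
Reduction: 545 − 349 = 196.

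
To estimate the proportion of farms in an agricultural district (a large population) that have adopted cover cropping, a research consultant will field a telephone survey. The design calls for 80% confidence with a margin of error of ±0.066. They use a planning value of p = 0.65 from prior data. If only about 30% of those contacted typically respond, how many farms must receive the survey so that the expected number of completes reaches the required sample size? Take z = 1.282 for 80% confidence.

Completed interviews needed: n₀ = 1.282² × 0.2275 / 0.066² ≈ 85.84 → 86.
At a 30% response rate, contacts needed = 86 / 0.30 ≈ 286.67 → 287.

287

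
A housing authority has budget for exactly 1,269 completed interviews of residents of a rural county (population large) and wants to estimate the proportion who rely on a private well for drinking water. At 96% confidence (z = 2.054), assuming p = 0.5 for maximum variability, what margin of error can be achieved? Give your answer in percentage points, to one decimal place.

2.9

SE(p̂) = √[p(1−p)/n] = √[0.2500/1269] = 0.01404.
E = z × SE = 2.054 × 0.01404 = 0.02883, or 2.9 percentage points.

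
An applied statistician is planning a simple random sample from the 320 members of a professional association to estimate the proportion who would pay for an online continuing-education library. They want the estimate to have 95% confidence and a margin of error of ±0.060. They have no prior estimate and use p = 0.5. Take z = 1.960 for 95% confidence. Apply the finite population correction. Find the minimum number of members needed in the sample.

146

Unadjusted: n₀ = 1.960² × 0.50 × 0.50 / 0.060² ≈ 266.78, so n₀ = 267.
Finite population correction with N = 320: n = n₀ / (1 + (n₀−1)/N) = 267 / (1 + 266/320) = 267 / 1.8313 ≈ 145.80.
Rounding up, n = 146.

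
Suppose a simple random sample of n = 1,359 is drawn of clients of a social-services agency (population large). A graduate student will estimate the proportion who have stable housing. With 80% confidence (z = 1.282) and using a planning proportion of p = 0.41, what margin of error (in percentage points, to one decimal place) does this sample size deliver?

1.7

SE(p̂) = √[p(1−p)/n] = √[0.2419/1359] = 0.01334.
E = z × SE = 1.282 × 0.01334 = 0.01710, or 1.7 percentage points.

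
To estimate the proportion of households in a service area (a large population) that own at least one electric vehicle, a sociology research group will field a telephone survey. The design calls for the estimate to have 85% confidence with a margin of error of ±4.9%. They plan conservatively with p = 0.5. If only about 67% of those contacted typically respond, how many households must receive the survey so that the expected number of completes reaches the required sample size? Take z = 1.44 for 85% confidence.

Completed interviews needed: n₀ = 1.44² × 0.2500 / 0.049² ≈ 215.91 → 216.
At a 67% response rate, contacts needed = 216 / 0.67 ≈ 322.39 → 323.

323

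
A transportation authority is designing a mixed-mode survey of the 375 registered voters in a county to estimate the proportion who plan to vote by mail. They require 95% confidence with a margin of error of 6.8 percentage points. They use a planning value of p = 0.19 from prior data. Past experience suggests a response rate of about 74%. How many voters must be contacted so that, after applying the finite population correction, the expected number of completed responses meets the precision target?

For 95% confidence, z = 1.960.
Completed interviews needed (unadjusted): n₀ = 1.960² × 0.1539 / 0.068² ≈ 127.86 → 128.
FPC for N = 375: n = 128 / (1 + 127/375) = 128 / 1.3387 ≈ 95.62 → 96.
At a 74% response rate, contacts needed = 96 / 0.74 ≈ 129.73 → 130.

130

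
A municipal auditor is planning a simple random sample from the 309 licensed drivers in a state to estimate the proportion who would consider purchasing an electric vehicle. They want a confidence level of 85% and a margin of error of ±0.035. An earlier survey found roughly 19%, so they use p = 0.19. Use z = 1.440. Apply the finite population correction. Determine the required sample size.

142

Unadjusted: n₀ = 1.440² × 0.19 × 0.81 / 0.035² ≈ 260.51, so n₀ = 261.
Finite population correction with N = 309: n = n₀ / (1 + (n₀−1)/N) = 261 / (1 + 260/309) = 261 / 1.8414 ≈ 141.74.
Rounding up, n = 142.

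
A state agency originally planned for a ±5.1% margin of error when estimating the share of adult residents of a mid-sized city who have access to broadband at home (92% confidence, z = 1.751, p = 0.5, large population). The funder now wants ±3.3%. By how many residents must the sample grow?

At ±5.1%: n = 1.751² × 0.2500 / 0.051² ≈ 294.69 → 295.
At ±3.3%: n = 1.751² × 0.2500 / 0.033² ≈ 703.86 → 704.
Additional respondents: 704 − 295 = 409.

409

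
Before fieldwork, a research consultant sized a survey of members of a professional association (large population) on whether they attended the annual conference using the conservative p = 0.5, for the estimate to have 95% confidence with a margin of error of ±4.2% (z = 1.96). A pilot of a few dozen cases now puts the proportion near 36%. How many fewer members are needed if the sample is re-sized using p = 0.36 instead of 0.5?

43

Conservative (p = 0.5): n = 1.96² × 0.25 / 0.042² ≈ 544.44 → 545.
Using p = 0.36: p(1−p) = 0.2304, so n = 1.96² × 0.2304 / 0.042² ≈ 501.76 → 502.
Reduction: 545 − 502 = 43.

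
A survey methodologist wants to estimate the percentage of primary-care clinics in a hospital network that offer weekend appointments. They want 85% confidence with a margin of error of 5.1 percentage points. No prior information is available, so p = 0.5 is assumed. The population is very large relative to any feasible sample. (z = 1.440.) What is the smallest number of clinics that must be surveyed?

200

With p = 0.5, p(1−p) = 0.25.
n = z²·p(1−p)/E² = 1.440² × 0.2500 / 0.051² = 2.0736 × 0.2500 / 0.002601 ≈ 199.31.
Rounding up gives n = 200.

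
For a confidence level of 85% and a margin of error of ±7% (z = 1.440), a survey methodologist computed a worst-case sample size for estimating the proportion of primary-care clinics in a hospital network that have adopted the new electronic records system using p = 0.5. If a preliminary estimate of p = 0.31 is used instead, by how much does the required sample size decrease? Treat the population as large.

15

Conservative (p = 0.5): n = 1.440² × 0.25 / 0.070² ≈ 105.80 → 106.
Using p = 0.31: p(1−p) = 0.2139, so n = 1.440² × 0.2139 / 0.070² ≈ 90.52 → 91.
Reduction: 106 − 91 = 15.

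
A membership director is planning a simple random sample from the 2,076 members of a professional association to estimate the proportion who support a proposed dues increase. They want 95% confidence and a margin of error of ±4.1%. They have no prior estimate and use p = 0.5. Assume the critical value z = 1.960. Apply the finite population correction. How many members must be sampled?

449

Unadjusted: n₀ = 1.960² × 0.50 × 0.50 / 0.041² ≈ 571.33, so n₀ = 572.
Finite population correction with N = 2,076: n = n₀ / (1 + (n₀−1)/N) = 572 / (1 + 571/2076) = 572 / 1.2750 ≈ 448.61.
Rounding up, n = 449.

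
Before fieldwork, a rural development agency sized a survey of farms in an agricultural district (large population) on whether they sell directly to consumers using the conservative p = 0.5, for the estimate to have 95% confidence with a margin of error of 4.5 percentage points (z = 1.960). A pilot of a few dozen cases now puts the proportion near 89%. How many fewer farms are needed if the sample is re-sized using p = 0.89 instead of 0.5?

Conservative (p = 0.5): n = 1.960² × 0.25 / 0.045² ≈ 474.27 → 475.
Using p = 0.89: p(1−p) = 0.0979, so n = 1.960² × 0.0979 / 0.045² ≈ 185.72 → 186.
Reduction: 475 − 186 = 289.

289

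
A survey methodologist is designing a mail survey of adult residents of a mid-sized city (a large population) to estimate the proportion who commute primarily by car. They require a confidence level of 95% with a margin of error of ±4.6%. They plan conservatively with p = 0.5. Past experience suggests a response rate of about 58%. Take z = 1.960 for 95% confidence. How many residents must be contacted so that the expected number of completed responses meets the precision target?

Completed interviews needed: n₀ = 1.960² × 0.2500 / 0.046² ≈ 453.88 → 454.
At a 58% response rate, contacts needed = 454 / 0.58 ≈ 782.76 → 783.

783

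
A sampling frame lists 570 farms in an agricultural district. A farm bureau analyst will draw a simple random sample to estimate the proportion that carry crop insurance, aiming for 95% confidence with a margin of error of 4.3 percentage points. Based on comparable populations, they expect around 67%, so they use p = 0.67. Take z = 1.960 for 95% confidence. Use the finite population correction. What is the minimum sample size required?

255

Unadjusted: n₀ = 1.960² × 0.67 × 0.33 / 0.043² ≈ 459.37, so n₀ = 460.
Finite population correction with N = 570: n = n₀ / (1 + (n₀−1)/N) = 460 / (1 + 459/570) = 460 / 1.8053 ≈ 254.81.
Rounding up, n = 255.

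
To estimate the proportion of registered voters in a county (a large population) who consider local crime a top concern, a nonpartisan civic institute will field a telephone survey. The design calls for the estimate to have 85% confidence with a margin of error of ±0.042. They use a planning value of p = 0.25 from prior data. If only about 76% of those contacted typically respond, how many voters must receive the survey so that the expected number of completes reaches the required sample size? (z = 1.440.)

Completed interviews needed: n₀ = 1.440² × 0.1875 / 0.042² ≈ 220.41 → 221.
At a 76% response rate, contacts needed = 221 / 0.76 ≈ 290.79 → 291.

291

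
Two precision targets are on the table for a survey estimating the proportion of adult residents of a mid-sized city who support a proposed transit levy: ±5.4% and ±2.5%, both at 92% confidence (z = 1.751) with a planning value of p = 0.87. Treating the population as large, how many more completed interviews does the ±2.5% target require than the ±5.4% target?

436

At ±5.4%: n = 1.751² × 0.1131 / 0.054² ≈ 118.92 → 119.
At ±2.5%: n = 1.751² × 0.1131 / 0.025² ≈ 554.82 → 555.
Additional respondents: 555 − 119 = 436.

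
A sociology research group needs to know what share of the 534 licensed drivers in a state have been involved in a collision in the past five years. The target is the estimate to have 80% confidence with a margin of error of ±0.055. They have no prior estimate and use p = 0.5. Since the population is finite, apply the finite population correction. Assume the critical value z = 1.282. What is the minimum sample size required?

109

Unadjusted: n₀ = 1.282² × 0.50 × 0.50 / 0.055² ≈ 135.83, so n₀ = 136.
Finite population correction with N = 534: n = n₀ / (1 + (n₀−1)/N) = 136 / (1 + 135/534) = 136 / 1.2528 ≈ 108.56.
Rounding up, n = 109.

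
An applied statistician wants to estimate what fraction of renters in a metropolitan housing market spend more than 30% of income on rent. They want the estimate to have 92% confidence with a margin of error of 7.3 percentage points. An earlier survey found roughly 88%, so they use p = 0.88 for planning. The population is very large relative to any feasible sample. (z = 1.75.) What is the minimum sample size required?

61

With p = 0.88, p(1−p) = 0.1056.
n = z²·p(1−p)/E² = 1.75² × 0.1056 / 0.073² = 3.0625 × 0.1056 / 0.005329 ≈ 60.69.
Rounding up gives n = 61.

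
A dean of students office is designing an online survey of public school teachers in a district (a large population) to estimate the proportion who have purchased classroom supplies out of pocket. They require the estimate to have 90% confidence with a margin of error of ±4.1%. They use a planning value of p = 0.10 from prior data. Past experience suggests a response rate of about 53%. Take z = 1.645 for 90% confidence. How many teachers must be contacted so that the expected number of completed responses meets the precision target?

Completed interviews needed: n₀ = 1.645² × 0.0900 / 0.041² ≈ 144.88 → 145.
At a 53% response rate, contacts needed = 145 / 0.53 ≈ 273.58 → 274.

274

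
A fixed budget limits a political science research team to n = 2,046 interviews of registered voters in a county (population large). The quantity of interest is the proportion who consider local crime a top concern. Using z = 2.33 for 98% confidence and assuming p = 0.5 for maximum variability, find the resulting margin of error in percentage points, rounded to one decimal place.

SE(p̂) = √[p(1−p)/n] = √[0.2500/2046] = 0.01105.
E = z × SE = 2.33 × 0.01105 = 0.02576, or 2.6 percentage points.

2.6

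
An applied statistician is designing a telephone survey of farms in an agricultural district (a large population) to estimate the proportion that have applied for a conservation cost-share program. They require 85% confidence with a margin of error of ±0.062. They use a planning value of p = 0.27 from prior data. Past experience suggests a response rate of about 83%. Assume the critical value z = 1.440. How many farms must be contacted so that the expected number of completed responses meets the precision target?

Completed interviews needed: n₀ = 1.440² × 0.1971 / 0.062² ≈ 106.32 → 107.
At an 83% response rate, contacts needed = 107 / 0.83 ≈ 128.92 → 129.

129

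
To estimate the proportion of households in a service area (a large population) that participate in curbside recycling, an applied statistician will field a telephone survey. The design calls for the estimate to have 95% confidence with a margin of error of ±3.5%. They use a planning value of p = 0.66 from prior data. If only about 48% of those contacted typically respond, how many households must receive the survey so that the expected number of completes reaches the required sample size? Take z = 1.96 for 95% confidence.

1467

Completed interviews needed: n₀ = 1.96² × 0.2244 / 0.035² ≈ 703.72 → 704.
At a 48% response rate, contacts needed = 704 / 0.48 ≈ 1466.67 → 1467.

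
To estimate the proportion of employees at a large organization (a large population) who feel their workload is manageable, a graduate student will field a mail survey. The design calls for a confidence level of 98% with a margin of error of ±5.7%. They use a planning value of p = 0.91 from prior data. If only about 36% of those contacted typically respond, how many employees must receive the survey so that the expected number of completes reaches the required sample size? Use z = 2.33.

381

Completed interviews needed: n₀ = 2.33² × 0.0819 / 0.057² ≈ 136.85 → 137.
At a 36% response rate, contacts needed = 137 / 0.36 ≈ 380.56 → 381.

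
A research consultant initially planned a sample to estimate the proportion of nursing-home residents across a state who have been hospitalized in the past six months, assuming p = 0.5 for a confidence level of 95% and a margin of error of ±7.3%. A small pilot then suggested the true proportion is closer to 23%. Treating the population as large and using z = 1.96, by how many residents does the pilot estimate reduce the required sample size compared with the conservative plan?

53

Conservative (p = 0.5): n = 1.96² × 0.25 / 0.073² ≈ 180.22 → 181.
Using p = 0.23: p(1−p) = 0.1771, so n = 1.96² × 0.1771 / 0.073² ≈ 127.67 → 128.
Reduction: 181 − 128 = 53.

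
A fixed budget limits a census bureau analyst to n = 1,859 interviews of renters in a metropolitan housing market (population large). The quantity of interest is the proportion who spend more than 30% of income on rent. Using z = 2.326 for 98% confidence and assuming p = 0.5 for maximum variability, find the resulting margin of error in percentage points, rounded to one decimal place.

SE(p̂) = √[p(1−p)/n] = √[0.2500/1859] = 0.01160.
E = z × SE = 2.326 × 0.01160 = 0.02697, or 2.7 percentage points.

2.7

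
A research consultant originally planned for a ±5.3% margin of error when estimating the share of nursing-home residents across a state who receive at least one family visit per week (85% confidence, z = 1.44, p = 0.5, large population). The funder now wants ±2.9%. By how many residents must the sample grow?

At ±5.3%: n = 1.44² × 0.2500 / 0.053² ≈ 184.55 → 185.
At ±2.9%: n = 1.44² × 0.2500 / 0.029² ≈ 616.41 → 617.
Additional respondents: 617 − 185 = 432.

432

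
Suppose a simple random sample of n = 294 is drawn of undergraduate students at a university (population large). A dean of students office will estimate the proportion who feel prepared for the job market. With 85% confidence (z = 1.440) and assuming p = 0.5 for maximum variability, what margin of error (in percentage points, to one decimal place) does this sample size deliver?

SE(p̂) = √[p(1−p)/n] = √[0.2500/294] = 0.02916.
E = z × SE = 1.440 × 0.02916 = 0.04199, or 4.2 percentage points.

4.2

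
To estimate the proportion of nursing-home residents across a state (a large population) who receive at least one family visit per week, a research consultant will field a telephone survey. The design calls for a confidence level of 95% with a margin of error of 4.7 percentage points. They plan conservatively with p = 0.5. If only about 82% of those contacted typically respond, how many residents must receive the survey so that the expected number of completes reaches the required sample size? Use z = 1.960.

531

Completed interviews needed: n₀ = 1.960² × 0.2500 / 0.047² ≈ 434.77 → 435.
At an 82% response rate, contacts needed = 435 / 0.82 ≈ 530.49 → 531.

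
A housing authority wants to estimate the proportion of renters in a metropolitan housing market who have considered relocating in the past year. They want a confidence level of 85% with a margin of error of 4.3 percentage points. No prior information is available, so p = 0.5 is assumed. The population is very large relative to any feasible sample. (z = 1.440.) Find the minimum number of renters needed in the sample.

With p = 0.5, p(1−p) = 0.25.
n = z²·p(1−p)/E² = 1.440² × 0.2500 / 0.043² = 2.0736 × 0.2500 / 0.001849 ≈ 280.37.
Rounding up gives n = 281.

281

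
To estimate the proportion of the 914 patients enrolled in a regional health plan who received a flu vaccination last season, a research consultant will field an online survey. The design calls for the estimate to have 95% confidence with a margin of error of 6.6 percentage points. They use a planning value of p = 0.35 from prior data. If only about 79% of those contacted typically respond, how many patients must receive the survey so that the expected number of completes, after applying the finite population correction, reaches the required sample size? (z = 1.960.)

209

Completed interviews needed (unadjusted): n₀ = 1.960² × 0.2275 / 0.066² ≈ 200.63 → 201.
FPC for N = 914: n = 201 / (1 + 200/914) = 201 / 1.2188 ≈ 164.91 → 165.
At a 79% response rate, contacts needed = 165 / 0.79 ≈ 208.86 → 209.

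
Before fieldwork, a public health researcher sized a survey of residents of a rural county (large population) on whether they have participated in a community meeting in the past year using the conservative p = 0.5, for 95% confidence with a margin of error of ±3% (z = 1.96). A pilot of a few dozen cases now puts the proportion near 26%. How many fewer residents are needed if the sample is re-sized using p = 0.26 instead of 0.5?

Conservative (p = 0.5): n = 1.96² × 0.25 / 0.030² ≈ 1067.11 → 1068.
Using p = 0.26: p(1−p) = 0.1924, so n = 1.96² × 0.1924 / 0.030² ≈ 821.25 → 822.
Reduction: 1068 − 822 = 246.

246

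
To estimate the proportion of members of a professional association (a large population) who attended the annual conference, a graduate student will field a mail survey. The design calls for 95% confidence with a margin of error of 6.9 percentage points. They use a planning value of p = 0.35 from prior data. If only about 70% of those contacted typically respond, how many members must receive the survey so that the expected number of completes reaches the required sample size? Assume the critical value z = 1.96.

263

Completed interviews needed: n₀ = 1.96² × 0.2275 / 0.069² ≈ 183.57 → 184.
At a 70% response rate, contacts needed = 184 / 0.70 ≈ 262.86 → 263.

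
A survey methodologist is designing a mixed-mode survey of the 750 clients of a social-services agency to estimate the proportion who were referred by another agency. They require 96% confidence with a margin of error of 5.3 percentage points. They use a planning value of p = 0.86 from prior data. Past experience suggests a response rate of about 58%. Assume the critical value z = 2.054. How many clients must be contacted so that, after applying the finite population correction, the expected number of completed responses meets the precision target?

252

Completed interviews needed (unadjusted): n₀ = 2.054² × 0.1204 / 0.053² ≈ 180.83 → 181.
FPC for N = 750: n = 181 / (1 + 180/750) = 181 / 1.2400 ≈ 145.97 → 146.
At a 58% response rate, contacts needed = 146 / 0.58 ≈ 251.72 → 252.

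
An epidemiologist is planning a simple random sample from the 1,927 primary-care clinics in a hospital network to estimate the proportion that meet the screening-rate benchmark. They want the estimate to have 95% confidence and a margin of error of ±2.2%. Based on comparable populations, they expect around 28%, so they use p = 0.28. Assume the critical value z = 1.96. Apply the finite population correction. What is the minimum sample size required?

Unadjusted: n₀ = 1.96² × 0.28 × 0.72 / 0.022² ≈ 1600.14, so n₀ = 1601.
Finite population correction with N = 1,927: n = n₀ / (1 + (n₀−1)/N) = 1601 / (1 + 1600/1927) = 1601 / 1.8303 ≈ 874.72.
Rounding up, n = 875.

875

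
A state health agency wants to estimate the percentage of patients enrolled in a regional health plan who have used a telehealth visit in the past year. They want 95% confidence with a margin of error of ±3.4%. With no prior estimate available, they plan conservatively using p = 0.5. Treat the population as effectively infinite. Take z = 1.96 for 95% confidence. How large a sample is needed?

With p = 0.5, p(1−p) = 0.25.
n = z²·p(1−p)/E² = 1.96² × 0.2500 / 0.034² = 3.8416 × 0.2500 / 0.001156 ≈ 830.80.
Rounding up gives n = 831.

831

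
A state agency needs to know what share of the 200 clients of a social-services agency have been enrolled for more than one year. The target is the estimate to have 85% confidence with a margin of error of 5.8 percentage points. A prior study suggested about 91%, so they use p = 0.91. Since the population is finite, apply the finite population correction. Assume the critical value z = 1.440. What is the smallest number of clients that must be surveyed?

41

Unadjusted: n₀ = 1.440² × 0.91 × 0.09 / 0.058² ≈ 50.48, so n₀ = 51.
Finite population correction with N = 200: n = n₀ / (1 + (n₀−1)/N) = 51 / (1 + 50/200) = 51 / 1.2500 ≈ 40.80.
Rounding up, n = 41.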